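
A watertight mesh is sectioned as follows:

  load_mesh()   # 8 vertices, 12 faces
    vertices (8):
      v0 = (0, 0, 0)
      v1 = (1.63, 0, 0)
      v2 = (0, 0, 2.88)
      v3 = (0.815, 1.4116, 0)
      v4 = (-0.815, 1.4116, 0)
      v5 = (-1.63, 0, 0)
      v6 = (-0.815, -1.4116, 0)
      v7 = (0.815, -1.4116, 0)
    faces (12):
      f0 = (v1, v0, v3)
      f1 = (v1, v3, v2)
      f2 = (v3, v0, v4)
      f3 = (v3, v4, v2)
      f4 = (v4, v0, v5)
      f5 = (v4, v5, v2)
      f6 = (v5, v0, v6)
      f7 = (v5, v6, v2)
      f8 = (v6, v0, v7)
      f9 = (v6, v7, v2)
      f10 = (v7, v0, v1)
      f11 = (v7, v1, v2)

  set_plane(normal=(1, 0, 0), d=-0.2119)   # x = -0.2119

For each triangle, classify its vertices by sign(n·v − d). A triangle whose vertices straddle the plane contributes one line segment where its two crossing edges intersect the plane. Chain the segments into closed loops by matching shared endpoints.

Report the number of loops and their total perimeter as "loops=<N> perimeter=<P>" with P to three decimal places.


loops=1 perimeter=8.619

Straddling triangles (8 of 12):
  (v3,v0,v4) [++-] → (-0.2119, 0.367016, 0)–(-0.2119, 1.4116, 0)  len=1.0446
  (v3,v4,v2) [+-+] → (-0.2119, 1.4116, 0)–(-0.2119, 0.367016, 2.1312)  len=2.3734
  (v4,v0,v5) [-+-] → (-0.2119, 0.367016, 0)–(-0.2119, 0, 0)  len=0.3670
  (v4,v5,v2) [--+] → (-0.2119, 0, 2.5056)–(-0.2119, 0.367016, 2.1312)  len=0.5243
  (v5,v0,v6) [-+-] → (-0.2119, 0, 0)–(-0.2119, -0.367016, 0)  len=0.3670
  (v5,v6,v2) [--+] → (-0.2119, -0.367016, 2.1312)–(-0.2119, 0, 2.5056)  len=0.5243
  (v6,v0,v7) [-++] → (-0.2119, -0.367016, 0)–(-0.2119, -1.4116, 0)  len=1.0446
  (v6,v7,v2) [-++] → (-0.2119, -1.4116, 0)–(-0.2119, -0.367016, 2.1312)  len=2.3734

Chained into 1 loop(s):
  loop 1: 8 segments, perimeter = 8.6186
Total perimeter = 8.619


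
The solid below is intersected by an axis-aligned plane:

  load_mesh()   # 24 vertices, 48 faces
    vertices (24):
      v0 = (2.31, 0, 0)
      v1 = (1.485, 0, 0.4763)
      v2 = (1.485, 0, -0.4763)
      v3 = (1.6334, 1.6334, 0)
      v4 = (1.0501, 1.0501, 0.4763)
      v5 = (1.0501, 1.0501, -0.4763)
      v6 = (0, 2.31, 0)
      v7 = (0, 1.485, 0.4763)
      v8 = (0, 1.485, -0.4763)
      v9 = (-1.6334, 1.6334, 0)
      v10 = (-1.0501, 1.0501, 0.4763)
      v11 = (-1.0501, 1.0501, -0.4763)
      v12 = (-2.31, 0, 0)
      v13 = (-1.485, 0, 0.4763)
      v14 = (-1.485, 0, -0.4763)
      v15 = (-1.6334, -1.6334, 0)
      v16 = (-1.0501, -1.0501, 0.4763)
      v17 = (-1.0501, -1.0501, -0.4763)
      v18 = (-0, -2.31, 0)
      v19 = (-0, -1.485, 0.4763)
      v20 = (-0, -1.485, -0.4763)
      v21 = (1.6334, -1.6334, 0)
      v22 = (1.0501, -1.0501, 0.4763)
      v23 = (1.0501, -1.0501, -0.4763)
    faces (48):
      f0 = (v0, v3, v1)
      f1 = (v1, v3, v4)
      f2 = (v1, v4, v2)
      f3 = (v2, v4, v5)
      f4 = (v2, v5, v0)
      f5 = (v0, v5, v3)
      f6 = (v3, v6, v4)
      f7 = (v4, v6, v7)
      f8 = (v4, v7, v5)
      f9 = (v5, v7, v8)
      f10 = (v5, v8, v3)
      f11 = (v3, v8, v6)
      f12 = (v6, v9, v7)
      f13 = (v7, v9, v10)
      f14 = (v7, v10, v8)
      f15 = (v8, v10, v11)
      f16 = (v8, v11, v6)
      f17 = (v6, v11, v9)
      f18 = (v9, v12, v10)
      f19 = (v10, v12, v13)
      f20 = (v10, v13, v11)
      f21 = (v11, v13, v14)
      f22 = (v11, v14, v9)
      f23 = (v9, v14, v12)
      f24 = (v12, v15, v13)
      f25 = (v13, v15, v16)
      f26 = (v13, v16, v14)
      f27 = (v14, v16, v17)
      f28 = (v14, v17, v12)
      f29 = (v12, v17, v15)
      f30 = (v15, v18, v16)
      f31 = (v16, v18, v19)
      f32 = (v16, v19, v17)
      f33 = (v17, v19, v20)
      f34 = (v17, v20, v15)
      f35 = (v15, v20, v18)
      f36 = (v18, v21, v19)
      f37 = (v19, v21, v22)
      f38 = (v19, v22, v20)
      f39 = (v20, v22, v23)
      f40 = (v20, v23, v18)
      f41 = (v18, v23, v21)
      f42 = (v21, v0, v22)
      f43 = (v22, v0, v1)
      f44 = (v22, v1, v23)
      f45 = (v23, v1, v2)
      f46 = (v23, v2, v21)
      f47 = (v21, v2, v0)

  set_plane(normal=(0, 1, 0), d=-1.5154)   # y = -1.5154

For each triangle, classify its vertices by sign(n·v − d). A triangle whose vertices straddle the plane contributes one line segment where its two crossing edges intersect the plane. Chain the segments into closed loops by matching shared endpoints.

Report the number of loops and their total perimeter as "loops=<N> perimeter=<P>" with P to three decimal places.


loops=1 perimeter=7.003

Straddling triangles (14 of 48):
  (v12,v15,v13) [+-+] → (-1.68228, -1.5154, 0)–(-1.62268, -1.5154, 0.0344088)  len=0.0688
  (v13,v15,v16) [+-+] → (-1.62268, -1.5154, 0.0344088)–(-1.5154, -1.5154, 0.0963542)  len=0.1239
  (v12,v17,v15) [++-] → (-1.5154, -1.5154, -0.0963542)–(-1.68228, -1.5154, 0)  len=0.1927
  (v15,v18,v16) [--+] → (-0.662282, -1.5154, 0.300395)–(-1.5154, -1.5154, 0.0963542)  len=0.8772
  (v16,v18,v19) [+-+] → (-0.662282, -1.5154, 0.300395)–(0, -1.5154, 0.458749)  len=0.6810
  (v17,v20,v15) [++-] → (-0.334605, -1.5154, -0.378729)–(-1.5154, -1.5154, -0.0963542)  len=1.2141
  (v15,v20,v18) [-+-] → (-0.334605, -1.5154, -0.378729)–(0, -1.5154, -0.458749)  len=0.3440
  (v18,v21,v19) [--+] → (0.334605, -1.5154, 0.378729)–(0, -1.5154, 0.458749)  len=0.3440
  (v19,v21,v22) [+-+] → (0.334605, -1.5154, 0.378729)–(1.5154, -1.5154, 0.0963542)  len=1.2141
  (v20,v23,v18) [++-] → (0.662282, -1.5154, -0.300395)–(0, -1.5154, -0.458749)  len=0.6810
  (v18,v23,v21) [-+-] → (0.662282, -1.5154, -0.300395)–(1.5154, -1.5154, -0.0963542)  len=0.8772
  (v21,v0,v22) [-++] → (1.68228, -1.5154, 0)–(1.5154, -1.5154, 0.0963542)  len=0.1927
  (v23,v2,v21) [++-] → (1.62268, -1.5154, -0.0344088)–(1.5154, -1.5154, -0.0963542)  len=0.1239
  (v21,v2,v0) [-++] → (1.62268, -1.5154, -0.0344088)–(1.68228, -1.5154, 0)  len=0.0688

Chained into 1 loop(s):
  loop 1: 14 segments, perimeter = 7.0033
Total perimeter = 7.003


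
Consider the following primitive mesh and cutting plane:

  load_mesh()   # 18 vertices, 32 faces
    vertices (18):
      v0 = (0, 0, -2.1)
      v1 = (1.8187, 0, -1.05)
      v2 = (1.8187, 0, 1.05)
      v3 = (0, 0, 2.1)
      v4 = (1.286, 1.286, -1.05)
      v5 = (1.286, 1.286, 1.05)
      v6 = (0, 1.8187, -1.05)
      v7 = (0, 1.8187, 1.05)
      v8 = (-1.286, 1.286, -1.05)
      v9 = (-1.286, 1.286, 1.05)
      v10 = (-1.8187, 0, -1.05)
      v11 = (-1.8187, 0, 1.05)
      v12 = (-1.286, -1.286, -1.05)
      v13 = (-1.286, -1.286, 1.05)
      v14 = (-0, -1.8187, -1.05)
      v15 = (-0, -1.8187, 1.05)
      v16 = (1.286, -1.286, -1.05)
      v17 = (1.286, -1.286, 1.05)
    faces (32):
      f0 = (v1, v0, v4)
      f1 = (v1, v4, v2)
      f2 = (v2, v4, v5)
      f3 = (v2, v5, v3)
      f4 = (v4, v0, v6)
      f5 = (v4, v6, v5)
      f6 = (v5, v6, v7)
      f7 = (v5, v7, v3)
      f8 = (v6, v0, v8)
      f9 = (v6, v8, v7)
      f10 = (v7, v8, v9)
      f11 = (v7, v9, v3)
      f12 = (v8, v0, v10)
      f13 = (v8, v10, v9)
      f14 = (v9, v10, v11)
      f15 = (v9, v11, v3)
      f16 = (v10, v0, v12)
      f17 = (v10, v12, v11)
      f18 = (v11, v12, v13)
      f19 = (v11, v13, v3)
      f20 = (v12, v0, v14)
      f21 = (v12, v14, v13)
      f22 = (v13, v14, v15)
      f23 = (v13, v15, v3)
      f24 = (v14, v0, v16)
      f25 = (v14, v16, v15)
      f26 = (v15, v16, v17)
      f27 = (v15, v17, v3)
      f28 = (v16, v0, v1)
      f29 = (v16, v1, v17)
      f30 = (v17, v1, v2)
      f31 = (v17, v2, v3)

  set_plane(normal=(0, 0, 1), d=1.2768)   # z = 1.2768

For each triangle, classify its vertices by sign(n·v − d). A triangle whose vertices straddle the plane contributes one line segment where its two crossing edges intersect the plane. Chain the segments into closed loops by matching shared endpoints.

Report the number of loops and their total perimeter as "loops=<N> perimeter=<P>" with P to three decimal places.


loops=1 perimeter=8.730

Straddling triangles (8 of 32):
  (v2,v5,v3) [--+] → (1.00822, 1.00822, 1.2768)–(1.42586, 0, 1.2768)  len=1.0913
  (v5,v7,v3) [--+] → (0, 1.42586, 1.2768)–(1.00822, 1.00822, 1.2768)  len=1.0913
  (v7,v9,v3) [--+] → (-1.00822, 1.00822, 1.2768)–(0, 1.42586, 1.2768)  len=1.0913
  (v9,v11,v3) [--+] → (-1.42586, 0, 1.2768)–(-1.00822, 1.00822, 1.2768)  len=1.0913
  (v11,v13,v3) [--+] → (-1.00822, -1.00822, 1.2768)–(-1.42586, 0, 1.2768)  len=1.0913
  (v13,v15,v3) [--+] → (0, -1.42586, 1.2768)–(-1.00822, -1.00822, 1.2768)  len=1.0913
  (v15,v17,v3) [--+] → (1.00822, -1.00822, 1.2768)–(0, -1.42586, 1.2768)  len=1.0913
  (v17,v2,v3) [--+] → (1.42586, 0, 1.2768)–(1.00822, -1.00822, 1.2768)  len=1.0913

Chained into 1 loop(s):
  loop 1: 8 segments, perimeter = 8.7304
Total perimeter = 8.730


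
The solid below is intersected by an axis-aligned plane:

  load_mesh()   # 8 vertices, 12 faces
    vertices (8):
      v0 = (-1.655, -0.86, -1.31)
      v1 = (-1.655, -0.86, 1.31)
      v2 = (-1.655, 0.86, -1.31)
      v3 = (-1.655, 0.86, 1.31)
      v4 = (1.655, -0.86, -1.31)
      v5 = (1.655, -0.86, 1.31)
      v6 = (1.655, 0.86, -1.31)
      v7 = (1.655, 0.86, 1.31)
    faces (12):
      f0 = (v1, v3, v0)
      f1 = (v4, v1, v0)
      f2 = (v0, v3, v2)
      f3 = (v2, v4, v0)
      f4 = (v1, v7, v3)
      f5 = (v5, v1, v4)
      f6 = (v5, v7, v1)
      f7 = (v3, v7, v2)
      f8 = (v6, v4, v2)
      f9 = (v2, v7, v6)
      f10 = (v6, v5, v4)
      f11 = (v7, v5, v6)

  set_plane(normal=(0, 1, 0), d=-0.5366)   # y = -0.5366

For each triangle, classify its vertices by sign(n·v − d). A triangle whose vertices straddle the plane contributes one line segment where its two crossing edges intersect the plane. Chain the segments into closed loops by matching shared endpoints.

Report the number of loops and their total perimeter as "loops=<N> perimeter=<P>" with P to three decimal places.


Straddling triangles (8 of 12):
  (v1,v3,v0) [-+-] → (-1.655, -0.5366, 1.31)–(-1.655, -0.5366, -0.817379)  len=2.1274
  (v0,v3,v2) [-++] → (-1.655, -0.5366, -0.817379)–(-1.655, -0.5366, -1.31)  len=0.4926
  (v2,v4,v0) [+--] → (1.03264, -0.5366, -1.31)–(-1.655, -0.5366, -1.31)  len=2.6876
  (v1,v7,v3) [-++] → (-1.03264, -0.5366, 1.31)–(-1.655, -0.5366, 1.31)  len=0.6224
  (v5,v7,v1) [-+-] → (1.655, -0.5366, 1.31)–(-1.03264, -0.5366, 1.31)  len=2.6876
  (v6,v4,v2) [+-+] → (1.655, -0.5366, -1.31)–(1.03264, -0.5366, -1.31)  len=0.6224
  (v6,v5,v4) [+--] → (1.655, -0.5366, 0.817379)–(1.655, -0.5366, -1.31)  len=2.1274
  (v7,v5,v6) [+-+] → (1.655, -0.5366, 1.31)–(1.655, -0.5366, 0.817379)  len=0.4926

Chained into 1 loop(s):
  loop 1: 8 segments, perimeter = 11.8600
Total perimeter = 11.860

loops=1 perimeter=11.860


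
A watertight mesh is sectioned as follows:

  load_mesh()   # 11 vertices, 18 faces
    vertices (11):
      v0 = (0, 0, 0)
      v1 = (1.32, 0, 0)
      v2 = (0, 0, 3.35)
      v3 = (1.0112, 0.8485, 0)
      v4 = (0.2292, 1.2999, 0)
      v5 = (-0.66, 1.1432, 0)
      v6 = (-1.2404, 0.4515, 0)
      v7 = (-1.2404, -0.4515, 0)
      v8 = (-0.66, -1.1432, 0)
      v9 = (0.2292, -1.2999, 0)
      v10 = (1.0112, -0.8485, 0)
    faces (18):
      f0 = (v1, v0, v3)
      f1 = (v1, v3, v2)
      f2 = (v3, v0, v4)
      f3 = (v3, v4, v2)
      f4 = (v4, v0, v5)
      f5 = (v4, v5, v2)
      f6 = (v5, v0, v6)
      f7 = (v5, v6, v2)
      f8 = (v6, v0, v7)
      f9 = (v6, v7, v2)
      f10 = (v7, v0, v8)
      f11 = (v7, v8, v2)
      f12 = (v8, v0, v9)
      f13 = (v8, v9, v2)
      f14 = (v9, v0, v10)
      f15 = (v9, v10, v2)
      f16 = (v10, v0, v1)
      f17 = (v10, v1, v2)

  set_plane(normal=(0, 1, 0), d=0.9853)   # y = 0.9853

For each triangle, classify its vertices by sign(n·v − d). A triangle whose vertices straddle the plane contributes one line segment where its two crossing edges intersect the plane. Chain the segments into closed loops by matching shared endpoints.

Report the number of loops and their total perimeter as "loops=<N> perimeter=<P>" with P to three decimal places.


loops=1 perimeter=3.910

Straddling triangles (6 of 18):
  (v3,v0,v4) [--+] → (0.173729, 0.9853, 0)–(0.774209, 0.9853, 0)  len=0.6005
  (v3,v4,v2) [-+-] → (0.774209, 0.9853, 0)–(0.173729, 0.9853, 0.810762)  len=1.0089
  (v4,v0,v5) [+-+] → (0.173729, 0.9853, 0)–(-0.56884, 0.9853, 0)  len=0.7426
  (v4,v5,v2) [++-] → (-0.56884, 0.9853, 0.462706)–(0.173729, 0.9853, 0.810762)  len=0.8201
  (v5,v0,v6) [+--] → (-0.56884, 0.9853, 0)–(-0.792493, 0.9853, 0)  len=0.2237
  (v5,v6,v2) [+--] → (-0.792493, 0.9853, 0)–(-0.56884, 0.9853, 0.462706)  len=0.5139

Chained into 1 loop(s):
  loop 1: 6 segments, perimeter = 3.9096
Total perimeter = 3.910


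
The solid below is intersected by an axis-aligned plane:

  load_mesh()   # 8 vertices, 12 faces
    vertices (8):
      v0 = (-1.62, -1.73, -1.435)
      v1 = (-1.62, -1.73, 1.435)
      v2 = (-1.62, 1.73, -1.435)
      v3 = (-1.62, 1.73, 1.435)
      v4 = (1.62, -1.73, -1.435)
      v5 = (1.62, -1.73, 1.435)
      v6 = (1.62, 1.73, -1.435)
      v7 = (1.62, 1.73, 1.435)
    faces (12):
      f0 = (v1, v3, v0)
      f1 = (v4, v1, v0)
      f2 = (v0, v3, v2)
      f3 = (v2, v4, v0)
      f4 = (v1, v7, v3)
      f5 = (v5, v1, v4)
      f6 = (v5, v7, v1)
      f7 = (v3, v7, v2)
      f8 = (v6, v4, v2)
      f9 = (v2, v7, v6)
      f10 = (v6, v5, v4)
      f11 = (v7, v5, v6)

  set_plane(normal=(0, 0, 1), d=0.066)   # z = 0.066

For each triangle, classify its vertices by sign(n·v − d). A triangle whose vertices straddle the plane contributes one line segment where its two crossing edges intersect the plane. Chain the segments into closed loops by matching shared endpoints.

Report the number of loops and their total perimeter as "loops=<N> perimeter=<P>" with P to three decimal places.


Straddling triangles (8 of 12):
  (v1,v3,v0) [++-] → (-1.62, 0.0795679, 0.066)–(-1.62, -1.73, 0.066)  len=1.8096
  (v4,v1,v0) [-+-] → (-0.0745087, -1.73, 0.066)–(-1.62, -1.73, 0.066)  len=1.5455
  (v0,v3,v2) [-+-] → (-1.62, 0.0795679, 0.066)–(-1.62, 1.73, 0.066)  len=1.6504
  (v5,v1,v4) [++-] → (-0.0745087, -1.73, 0.066)–(1.62, -1.73, 0.066)  len=1.6945
  (v3,v7,v2) [++-] → (0.0745087, 1.73, 0.066)–(-1.62, 1.73, 0.066)  len=1.6945
  (v2,v7,v6) [-+-] → (0.0745087, 1.73, 0.066)–(1.62, 1.73, 0.066)  len=1.5455
  (v6,v5,v4) [-+-] → (1.62, -0.0795679, 0.066)–(1.62, -1.73, 0.066)  len=1.6504
  (v7,v5,v6) [++-] → (1.62, -0.0795679, 0.066)–(1.62, 1.73, 0.066)  len=1.8096

Chained into 1 loop(s):
  loop 1: 8 segments, perimeter = 13.4000
Total perimeter = 13.400

loops=1 perimeter=13.400


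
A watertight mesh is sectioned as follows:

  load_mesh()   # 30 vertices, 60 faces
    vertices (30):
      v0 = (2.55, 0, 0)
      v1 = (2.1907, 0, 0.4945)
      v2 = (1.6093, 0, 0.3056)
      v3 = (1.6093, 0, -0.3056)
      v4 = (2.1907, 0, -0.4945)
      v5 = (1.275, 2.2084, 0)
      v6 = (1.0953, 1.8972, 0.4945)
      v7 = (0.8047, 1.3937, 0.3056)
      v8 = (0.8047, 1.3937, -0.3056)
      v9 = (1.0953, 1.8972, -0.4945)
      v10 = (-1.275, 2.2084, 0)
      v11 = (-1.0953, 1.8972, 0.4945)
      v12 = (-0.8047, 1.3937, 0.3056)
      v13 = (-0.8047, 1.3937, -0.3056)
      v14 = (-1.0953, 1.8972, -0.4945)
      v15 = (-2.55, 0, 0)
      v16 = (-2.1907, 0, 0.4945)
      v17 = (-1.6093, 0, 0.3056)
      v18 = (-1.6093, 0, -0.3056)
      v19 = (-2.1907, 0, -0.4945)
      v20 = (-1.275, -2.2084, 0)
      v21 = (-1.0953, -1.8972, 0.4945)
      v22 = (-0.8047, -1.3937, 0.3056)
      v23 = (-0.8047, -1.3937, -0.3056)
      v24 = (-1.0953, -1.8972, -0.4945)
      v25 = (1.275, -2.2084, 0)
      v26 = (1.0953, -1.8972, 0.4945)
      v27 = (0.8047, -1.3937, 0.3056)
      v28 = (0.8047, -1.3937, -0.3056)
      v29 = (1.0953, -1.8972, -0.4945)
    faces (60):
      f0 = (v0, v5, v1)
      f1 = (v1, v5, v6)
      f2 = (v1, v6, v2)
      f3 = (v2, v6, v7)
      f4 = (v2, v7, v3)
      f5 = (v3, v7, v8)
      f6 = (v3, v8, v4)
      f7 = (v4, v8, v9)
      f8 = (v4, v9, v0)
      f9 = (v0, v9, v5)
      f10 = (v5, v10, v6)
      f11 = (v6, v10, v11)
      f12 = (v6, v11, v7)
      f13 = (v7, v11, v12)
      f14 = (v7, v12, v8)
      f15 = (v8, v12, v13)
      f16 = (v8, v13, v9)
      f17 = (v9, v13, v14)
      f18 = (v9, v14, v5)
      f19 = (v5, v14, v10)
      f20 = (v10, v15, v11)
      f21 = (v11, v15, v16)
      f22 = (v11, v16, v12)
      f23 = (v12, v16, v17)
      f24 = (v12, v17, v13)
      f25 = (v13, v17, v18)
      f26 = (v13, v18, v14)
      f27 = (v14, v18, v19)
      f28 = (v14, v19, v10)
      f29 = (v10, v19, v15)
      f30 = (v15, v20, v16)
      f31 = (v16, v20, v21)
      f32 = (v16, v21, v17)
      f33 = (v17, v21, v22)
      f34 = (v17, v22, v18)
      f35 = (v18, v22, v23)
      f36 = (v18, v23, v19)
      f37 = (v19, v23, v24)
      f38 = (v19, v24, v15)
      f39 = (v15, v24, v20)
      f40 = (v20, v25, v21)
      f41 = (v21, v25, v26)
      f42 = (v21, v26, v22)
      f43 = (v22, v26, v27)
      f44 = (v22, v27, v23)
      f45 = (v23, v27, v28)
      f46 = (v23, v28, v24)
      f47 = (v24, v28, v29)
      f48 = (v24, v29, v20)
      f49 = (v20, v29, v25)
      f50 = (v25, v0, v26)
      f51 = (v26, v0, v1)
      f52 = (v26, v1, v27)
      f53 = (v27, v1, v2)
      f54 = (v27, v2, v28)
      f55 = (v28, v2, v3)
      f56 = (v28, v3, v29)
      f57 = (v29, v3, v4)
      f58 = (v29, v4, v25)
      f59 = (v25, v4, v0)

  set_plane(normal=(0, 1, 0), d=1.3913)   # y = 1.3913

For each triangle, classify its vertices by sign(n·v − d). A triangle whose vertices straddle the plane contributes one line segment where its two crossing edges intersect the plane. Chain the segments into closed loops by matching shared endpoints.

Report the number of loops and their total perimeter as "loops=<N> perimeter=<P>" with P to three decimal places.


loops=2 perimeter=6.112

Straddling triangles (20 of 60):
  (v0,v5,v1) [-+-] → (1.74675, 1.3913, 0)–(1.61381, 1.3913, 0.182963)  len=0.2262
  (v1,v5,v6) [-++] → (1.61381, 1.3913, 0.182963)–(1.3874, 1.3913, 0.4945)  len=0.3851
  (v1,v6,v2) [-+-] → (1.3874, 1.3913, 0.4945)–(1.23236, 1.3913, 0.444129)  len=0.1630
  (v2,v6,v7) [-++] → (1.23236, 1.3913, 0.444129)–(0.806086, 1.3913, 0.3056)  len=0.4482
  (v2,v7,v3) [-+-] → (0.806086, 1.3913, 0.3056)–(0.806086, 1.3913, 0.304547)  len=0.0011
  (v3,v7,v8) [-++] → (0.806086, 1.3913, 0.304547)–(0.806086, 1.3913, -0.3056)  len=0.6101
  (v3,v8,v4) [-+-] → (0.806086, 1.3913, -0.3056)–(0.807087, 1.3913, -0.305925)  len=0.0011
  (v4,v8,v9) [-++] → (0.807087, 1.3913, -0.305925)–(1.3874, 1.3913, -0.4945)  len=0.6102
  (v4,v9,v0) [-+-] → (1.3874, 1.3913, -0.4945)–(1.4832, 1.3913, -0.362639)  len=0.1630
  (v0,v9,v5) [-++] → (1.4832, 1.3913, -0.362639)–(1.74675, 1.3913, 0)  len=0.4483
  (v10,v15,v11) [+-+] → (-1.74675, 1.3913, 0)–(-1.4832, 1.3913, 0.362639)  len=0.4483
  (v11,v15,v16) [+--] → (-1.4832, 1.3913, 0.362639)–(-1.3874, 1.3913, 0.4945)  len=0.1630
  (v11,v16,v12) [+-+] → (-1.3874, 1.3913, 0.4945)–(-0.807087, 1.3913, 0.305925)  len=0.6102
  (v12,v16,v17) [+--] → (-0.807087, 1.3913, 0.305925)–(-0.806086, 1.3913, 0.3056)  len=0.0011
  (v12,v17,v13) [+-+] → (-0.806086, 1.3913, 0.3056)–(-0.806086, 1.3913, -0.304547)  len=0.6101
  (v13,v17,v18) [+--] → (-0.806086, 1.3913, -0.304547)–(-0.806086, 1.3913, -0.3056)  len=0.0011
  (v13,v18,v14) [+-+] → (-0.806086, 1.3913, -0.3056)–(-1.23236, 1.3913, -0.444129)  len=0.4482
  (v14,v18,v19) [+--] → (-1.23236, 1.3913, -0.444129)–(-1.3874, 1.3913, -0.4945)  len=0.1630
  (v14,v19,v10) [+-+] → (-1.3874, 1.3913, -0.4945)–(-1.61381, 1.3913, -0.182963)  len=0.3851
  (v10,v19,v15) [+--] → (-1.61381, 1.3913, -0.182963)–(-1.74675, 1.3913, 0)  len=0.2262

Chained into 2 loop(s):
  loop 1: 10 segments, perimeter = 3.0562
  loop 2: 10 segments, perimeter = 3.0562
Total perimeter = 6.112


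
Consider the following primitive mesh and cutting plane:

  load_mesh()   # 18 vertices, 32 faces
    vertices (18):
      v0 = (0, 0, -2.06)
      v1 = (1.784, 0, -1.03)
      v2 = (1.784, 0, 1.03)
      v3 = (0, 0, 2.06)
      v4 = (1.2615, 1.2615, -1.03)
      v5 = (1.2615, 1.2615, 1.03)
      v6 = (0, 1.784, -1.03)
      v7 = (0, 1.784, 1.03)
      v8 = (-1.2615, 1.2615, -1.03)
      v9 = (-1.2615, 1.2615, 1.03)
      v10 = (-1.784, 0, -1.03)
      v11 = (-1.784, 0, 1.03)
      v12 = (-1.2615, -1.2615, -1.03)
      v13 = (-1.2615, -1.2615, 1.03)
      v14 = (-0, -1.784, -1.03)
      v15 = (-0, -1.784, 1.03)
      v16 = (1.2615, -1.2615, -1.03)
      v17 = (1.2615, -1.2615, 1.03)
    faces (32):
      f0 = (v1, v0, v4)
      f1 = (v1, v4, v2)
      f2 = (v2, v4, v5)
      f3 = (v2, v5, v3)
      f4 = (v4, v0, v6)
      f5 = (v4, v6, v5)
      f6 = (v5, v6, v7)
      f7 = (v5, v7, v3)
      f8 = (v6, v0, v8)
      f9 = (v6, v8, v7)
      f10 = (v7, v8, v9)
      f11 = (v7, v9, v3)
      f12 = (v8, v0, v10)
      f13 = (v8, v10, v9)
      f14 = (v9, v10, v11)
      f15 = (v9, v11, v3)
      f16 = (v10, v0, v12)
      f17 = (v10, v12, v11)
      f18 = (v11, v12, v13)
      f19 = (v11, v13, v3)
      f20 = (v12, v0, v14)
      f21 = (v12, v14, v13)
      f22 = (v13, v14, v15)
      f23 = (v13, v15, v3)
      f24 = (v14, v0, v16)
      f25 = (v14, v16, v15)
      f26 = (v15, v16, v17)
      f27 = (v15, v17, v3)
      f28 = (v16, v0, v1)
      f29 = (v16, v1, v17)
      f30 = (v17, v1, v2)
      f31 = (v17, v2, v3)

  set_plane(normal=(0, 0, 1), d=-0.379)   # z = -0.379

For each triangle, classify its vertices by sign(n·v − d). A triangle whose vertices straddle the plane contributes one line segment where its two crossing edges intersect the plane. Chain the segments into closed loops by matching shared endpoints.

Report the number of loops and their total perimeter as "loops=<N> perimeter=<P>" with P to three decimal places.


loops=1 perimeter=10.923

Straddling triangles (16 of 32):
  (v1,v4,v2) [--+] → (1.42662, 0.862842, -0.379)–(1.784, 0, -0.379)  len=0.9339
  (v2,v4,v5) [+-+] → (1.42662, 0.862842, -0.379)–(1.2615, 1.2615, -0.379)  len=0.4315
  (v4,v6,v5) [--+] → (0.398658, 1.61888, -0.379)–(1.2615, 1.2615, -0.379)  len=0.9339
  (v5,v6,v7) [+-+] → (0.398658, 1.61888, -0.379)–(0, 1.784, -0.379)  len=0.4315
  (v6,v8,v7) [--+] → (-0.862842, 1.42662, -0.379)–(0, 1.784, -0.379)  len=0.9339
  (v7,v8,v9) [+-+] → (-0.862842, 1.42662, -0.379)–(-1.2615, 1.2615, -0.379)  len=0.4315
  (v8,v10,v9) [--+] → (-1.61888, 0.398658, -0.379)–(-1.2615, 1.2615, -0.379)  len=0.9339
  (v9,v10,v11) [+-+] → (-1.61888, 0.398658, -0.379)–(-1.784, 0, -0.379)  len=0.4315
  (v10,v12,v11) [--+] → (-1.42662, -0.862842, -0.379)–(-1.784, 0, -0.379)  len=0.9339
  (v11,v12,v13) [+-+] → (-1.42662, -0.862842, -0.379)–(-1.2615, -1.2615, -0.379)  len=0.4315
  (v12,v14,v13) [--+] → (-0.398658, -1.61888, -0.379)–(-1.2615, -1.2615, -0.379)  len=0.9339
  (v13,v14,v15) [+-+] → (-0.398658, -1.61888, -0.379)–(0, -1.784, -0.379)  len=0.4315
  (v14,v16,v15) [--+] → (0.862842, -1.42662, -0.379)–(0, -1.784, -0.379)  len=0.9339
  (v15,v16,v17) [+-+] → (0.862842, -1.42662, -0.379)–(1.2615, -1.2615, -0.379)  len=0.4315
  (v16,v1,v17) [--+] → (1.61888, -0.398658, -0.379)–(1.2615, -1.2615, -0.379)  len=0.9339
  (v17,v1,v2) [+-+] → (1.61888, -0.398658, -0.379)–(1.784, 0, -0.379)  len=0.4315

Chained into 1 loop(s):
  loop 1: 16 segments, perimeter = 10.9234
Total perimeter = 10.923


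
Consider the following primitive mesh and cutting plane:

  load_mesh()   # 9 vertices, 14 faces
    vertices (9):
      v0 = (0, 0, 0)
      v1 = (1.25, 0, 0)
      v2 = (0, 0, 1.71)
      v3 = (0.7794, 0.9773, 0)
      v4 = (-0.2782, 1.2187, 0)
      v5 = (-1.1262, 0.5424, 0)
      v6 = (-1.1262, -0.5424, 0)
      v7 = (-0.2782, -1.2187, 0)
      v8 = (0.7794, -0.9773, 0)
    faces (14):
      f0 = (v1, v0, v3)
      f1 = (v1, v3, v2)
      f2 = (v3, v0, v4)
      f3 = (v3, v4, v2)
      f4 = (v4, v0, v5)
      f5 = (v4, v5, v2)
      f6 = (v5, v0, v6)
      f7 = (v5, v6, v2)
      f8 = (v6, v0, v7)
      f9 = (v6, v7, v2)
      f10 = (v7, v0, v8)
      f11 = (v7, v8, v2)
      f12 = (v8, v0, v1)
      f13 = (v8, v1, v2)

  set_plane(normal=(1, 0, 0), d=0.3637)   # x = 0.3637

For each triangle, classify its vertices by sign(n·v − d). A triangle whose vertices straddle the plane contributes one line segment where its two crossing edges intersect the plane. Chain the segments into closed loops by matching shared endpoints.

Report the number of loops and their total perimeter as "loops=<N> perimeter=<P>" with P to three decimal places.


Straddling triangles (8 of 14):
  (v1,v0,v3) [+-+] → (0.3637, 0, 0)–(0.3637, 0.456048, 0)  len=0.4560
  (v1,v3,v2) [++-] → (0.3637, 0.456048, 0.912044)–(0.3637, 0, 1.21246)  len=0.5461
  (v3,v0,v4) [+--] → (0.3637, 0.456048, 0)–(0.3637, 1.07218, 0)  len=0.6161
  (v3,v4,v2) [+--] → (0.3637, 1.07218, 0)–(0.3637, 0.456048, 0.912044)  len=1.1007
  (v7,v0,v8) [--+] → (0.3637, -0.456048, 0)–(0.3637, -1.07218, 0)  len=0.6161
  (v7,v8,v2) [-+-] → (0.3637, -1.07218, 0)–(0.3637, -0.456048, 0.912044)  len=1.1007
  (v8,v0,v1) [+-+] → (0.3637, -0.456048, 0)–(0.3637, 0, 0)  len=0.4560
  (v8,v1,v2) [++-] → (0.3637, 0, 1.21246)–(0.3637, -0.456048, 0.912044)  len=0.5461

Chained into 1 loop(s):
  loop 1: 8 segments, perimeter = 5.4379
Total perimeter = 5.438

loops=1 perimeter=5.438


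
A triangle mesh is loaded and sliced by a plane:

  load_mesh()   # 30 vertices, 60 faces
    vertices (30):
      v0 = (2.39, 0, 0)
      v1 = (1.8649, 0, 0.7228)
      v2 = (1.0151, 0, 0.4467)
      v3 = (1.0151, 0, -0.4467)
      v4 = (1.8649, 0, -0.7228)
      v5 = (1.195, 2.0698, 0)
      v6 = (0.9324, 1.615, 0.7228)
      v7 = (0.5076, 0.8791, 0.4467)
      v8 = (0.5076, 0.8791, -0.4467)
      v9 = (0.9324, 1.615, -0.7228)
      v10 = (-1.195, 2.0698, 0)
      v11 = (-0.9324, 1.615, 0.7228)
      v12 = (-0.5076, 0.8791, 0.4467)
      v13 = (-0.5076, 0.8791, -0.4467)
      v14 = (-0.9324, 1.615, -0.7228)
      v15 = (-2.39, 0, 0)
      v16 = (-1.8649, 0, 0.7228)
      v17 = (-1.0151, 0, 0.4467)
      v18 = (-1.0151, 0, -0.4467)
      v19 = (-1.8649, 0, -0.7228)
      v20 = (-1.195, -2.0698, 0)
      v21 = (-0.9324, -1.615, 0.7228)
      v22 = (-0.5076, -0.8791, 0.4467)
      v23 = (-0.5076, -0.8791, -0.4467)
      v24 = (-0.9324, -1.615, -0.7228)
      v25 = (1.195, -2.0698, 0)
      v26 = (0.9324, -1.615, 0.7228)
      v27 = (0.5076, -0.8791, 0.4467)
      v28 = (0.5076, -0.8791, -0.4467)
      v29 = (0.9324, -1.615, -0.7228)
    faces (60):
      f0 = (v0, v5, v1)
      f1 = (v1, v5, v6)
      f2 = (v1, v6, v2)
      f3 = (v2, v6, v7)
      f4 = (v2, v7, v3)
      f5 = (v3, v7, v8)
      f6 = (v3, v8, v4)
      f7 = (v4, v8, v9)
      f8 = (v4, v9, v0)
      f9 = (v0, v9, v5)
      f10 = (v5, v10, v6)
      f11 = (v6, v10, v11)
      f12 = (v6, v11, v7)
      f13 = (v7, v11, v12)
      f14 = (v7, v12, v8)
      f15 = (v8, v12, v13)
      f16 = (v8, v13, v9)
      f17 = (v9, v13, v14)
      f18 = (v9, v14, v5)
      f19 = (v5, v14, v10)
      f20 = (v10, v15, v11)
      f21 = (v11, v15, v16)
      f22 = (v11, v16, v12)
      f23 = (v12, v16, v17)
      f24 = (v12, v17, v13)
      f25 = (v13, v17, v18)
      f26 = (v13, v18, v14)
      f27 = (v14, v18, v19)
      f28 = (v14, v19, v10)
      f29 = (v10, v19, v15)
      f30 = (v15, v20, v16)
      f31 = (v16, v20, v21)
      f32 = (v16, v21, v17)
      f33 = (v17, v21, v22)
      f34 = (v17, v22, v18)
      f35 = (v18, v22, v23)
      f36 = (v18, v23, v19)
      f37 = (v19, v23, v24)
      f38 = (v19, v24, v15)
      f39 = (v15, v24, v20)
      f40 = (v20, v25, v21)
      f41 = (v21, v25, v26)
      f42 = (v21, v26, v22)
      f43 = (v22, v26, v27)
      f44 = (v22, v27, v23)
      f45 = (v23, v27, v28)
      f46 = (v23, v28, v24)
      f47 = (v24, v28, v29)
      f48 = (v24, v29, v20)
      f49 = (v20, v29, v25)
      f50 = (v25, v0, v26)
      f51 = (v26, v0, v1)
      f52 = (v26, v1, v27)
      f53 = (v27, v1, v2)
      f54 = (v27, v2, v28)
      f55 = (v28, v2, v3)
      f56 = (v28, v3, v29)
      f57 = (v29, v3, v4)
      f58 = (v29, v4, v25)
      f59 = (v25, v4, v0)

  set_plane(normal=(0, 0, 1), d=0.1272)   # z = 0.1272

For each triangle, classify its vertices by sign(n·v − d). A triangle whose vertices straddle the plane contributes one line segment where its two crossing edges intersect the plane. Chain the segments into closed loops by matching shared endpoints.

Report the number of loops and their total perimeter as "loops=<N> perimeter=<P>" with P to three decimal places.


loops=2 perimeter=19.876

Straddling triangles (24 of 60):
  (v0,v5,v1) [--+] → (1.31289, 1.70555, 0.1272)–(2.29759, 0, 0.1272)  len=1.9694
  (v1,v5,v6) [+-+] → (1.31289, 1.70555, 0.1272)–(1.14879, 1.98976, 0.1272)  len=0.3282
  (v2,v7,v3) [++-] → (0.689093, 0.564714, 0.1272)–(1.0151, 0, 0.1272)  len=0.6521
  (v3,v7,v8) [-+-] → (0.689093, 0.564714, 0.1272)–(0.5076, 0.8791, 0.1272)  len=0.3630
  (v5,v10,v6) [--+] → (-0.820615, 1.98976, 0.1272)–(1.14879, 1.98976, 0.1272)  len=1.9694
  (v6,v10,v11) [+-+] → (-0.820615, 1.98976, 0.1272)–(-1.14879, 1.98976, 0.1272)  len=0.3282
  (v7,v12,v8) [++-] → (-0.144542, 0.8791, 0.1272)–(0.5076, 0.8791, 0.1272)  len=0.6521
  (v8,v12,v13) [-+-] → (-0.144542, 0.8791, 0.1272)–(-0.5076, 0.8791, 0.1272)  len=0.3631
  (v10,v15,v11) [--+] → (-2.13349, 0.284211, 0.1272)–(-1.14879, 1.98976, 0.1272)  len=1.9694
  (v11,v15,v16) [+-+] → (-2.13349, 0.284211, 0.1272)–(-2.29759, 0, 0.1272)  len=0.3282
  (v12,v17,v13) [++-] → (-0.833607, 0.314386, 0.1272)–(-0.5076, 0.8791, 0.1272)  len=0.6521
  (v13,v17,v18) [-+-] → (-0.833607, 0.314386, 0.1272)–(-1.0151, 0, 0.1272)  len=0.3630
  (v15,v20,v16) [--+] → (-1.31289, -1.70555, 0.1272)–(-2.29759, 0, 0.1272)  len=1.9694
  (v16,v20,v21) [+-+] → (-1.31289, -1.70555, 0.1272)–(-1.14879, -1.98976, 0.1272)  len=0.3282
  (v17,v22,v18) [++-] → (-0.689093, -0.564714, 0.1272)–(-1.0151, 0, 0.1272)  len=0.6521
  (v18,v22,v23) [-+-] → (-0.689093, -0.564714, 0.1272)–(-0.5076, -0.8791, 0.1272)  len=0.3630
  (v20,v25,v21) [--+] → (0.820615, -1.98976, 0.1272)–(-1.14879, -1.98976, 0.1272)  len=1.9694
  (v21,v25,v26) [+-+] → (0.820615, -1.98976, 0.1272)–(1.14879, -1.98976, 0.1272)  len=0.3282
  (v22,v27,v23) [++-] → (0.144542, -0.8791, 0.1272)–(-0.5076, -0.8791, 0.1272)  len=0.6521
  (v23,v27,v28) [-+-] → (0.144542, -0.8791, 0.1272)–(0.5076, -0.8791, 0.1272)  len=0.3631
  (v25,v0,v26) [--+] → (2.13349, -0.284211, 0.1272)–(1.14879, -1.98976, 0.1272)  len=1.9694
  (v26,v0,v1) [+-+] → (2.13349, -0.284211, 0.1272)–(2.29759, 0, 0.1272)  len=0.3282
  (v27,v2,v28) [++-] → (0.833607, -0.314386, 0.1272)–(0.5076, -0.8791, 0.1272)  len=0.6521
  (v28,v2,v3) [-+-] → (0.833607, -0.314386, 0.1272)–(1.0151, 0, 0.1272)  len=0.3630

Chained into 2 loop(s):
  loop 1: 12 segments, perimeter = 13.7855
  loop 2: 12 segments, perimeter = 6.0907
Total perimeter = 19.876


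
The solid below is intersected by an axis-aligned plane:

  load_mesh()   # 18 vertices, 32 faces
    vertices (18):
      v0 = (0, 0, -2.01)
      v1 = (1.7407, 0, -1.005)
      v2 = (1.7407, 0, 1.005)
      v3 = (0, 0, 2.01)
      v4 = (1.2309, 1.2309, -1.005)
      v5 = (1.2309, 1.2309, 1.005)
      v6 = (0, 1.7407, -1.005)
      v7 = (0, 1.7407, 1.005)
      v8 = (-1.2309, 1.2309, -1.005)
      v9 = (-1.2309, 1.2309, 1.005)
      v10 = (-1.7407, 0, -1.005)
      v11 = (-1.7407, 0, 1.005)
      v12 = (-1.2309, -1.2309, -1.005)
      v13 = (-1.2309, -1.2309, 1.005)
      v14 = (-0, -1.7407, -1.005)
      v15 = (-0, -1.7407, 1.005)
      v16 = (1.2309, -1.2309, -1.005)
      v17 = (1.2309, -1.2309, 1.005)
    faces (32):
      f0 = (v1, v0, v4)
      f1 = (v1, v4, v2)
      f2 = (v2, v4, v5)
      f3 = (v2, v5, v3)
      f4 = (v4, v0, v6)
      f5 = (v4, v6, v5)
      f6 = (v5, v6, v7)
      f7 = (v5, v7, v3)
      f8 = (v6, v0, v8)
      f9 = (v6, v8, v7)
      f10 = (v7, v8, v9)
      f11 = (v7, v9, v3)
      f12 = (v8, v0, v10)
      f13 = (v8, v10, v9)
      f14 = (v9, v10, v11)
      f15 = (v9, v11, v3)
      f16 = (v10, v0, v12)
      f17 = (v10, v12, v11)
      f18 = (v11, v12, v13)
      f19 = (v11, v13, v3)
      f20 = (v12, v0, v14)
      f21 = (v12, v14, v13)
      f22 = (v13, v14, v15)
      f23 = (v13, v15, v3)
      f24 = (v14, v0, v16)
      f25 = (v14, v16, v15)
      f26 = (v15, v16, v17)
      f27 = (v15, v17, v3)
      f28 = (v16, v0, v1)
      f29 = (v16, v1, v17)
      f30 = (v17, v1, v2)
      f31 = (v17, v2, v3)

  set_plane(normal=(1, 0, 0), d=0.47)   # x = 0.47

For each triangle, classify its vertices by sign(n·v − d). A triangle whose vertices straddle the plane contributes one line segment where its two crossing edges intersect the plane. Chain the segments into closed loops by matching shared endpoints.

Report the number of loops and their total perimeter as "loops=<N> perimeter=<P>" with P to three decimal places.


loops=1 perimeter=10.923

Straddling triangles (12 of 32):
  (v1,v0,v4) [+-+] → (0.47, 0, -1.73864)–(0.47, 0.47, -1.62626)  len=0.4833
  (v2,v5,v3) [++-] → (0.47, 0.47, 1.62626)–(0.47, 0, 1.73864)  len=0.4833
  (v4,v0,v6) [+--] → (0.47, 0.47, -1.62626)–(0.47, 1.54604, -1.005)  len=1.2425
  (v4,v6,v5) [+-+] → (0.47, 1.54604, -1.005)–(0.47, 1.54604, -0.237513)  len=0.7675
  (v5,v6,v7) [+--] → (0.47, 1.54604, -0.237513)–(0.47, 1.54604, 1.005)  len=1.2425
  (v5,v7,v3) [+--] → (0.47, 1.54604, 1.005)–(0.47, 0.47, 1.62626)  len=1.2425
  (v14,v0,v16) [--+] → (0.47, -0.47, -1.62626)–(0.47, -1.54604, -1.005)  len=1.2425
  (v14,v16,v15) [-+-] → (0.47, -1.54604, -1.005)–(0.47, -1.54604, 0.237513)  len=1.2425
  (v15,v16,v17) [-++] → (0.47, -1.54604, 0.237513)–(0.47, -1.54604, 1.005)  len=0.7675
  (v15,v17,v3) [-+-] → (0.47, -1.54604, 1.005)–(0.47, -0.47, 1.62626)  len=1.2425
  (v16,v0,v1) [+-+] → (0.47, -0.47, -1.62626)–(0.47, 0, -1.73864)  len=0.4833
  (v17,v2,v3) [++-] → (0.47, 0, 1.73864)–(0.47, -0.47, 1.62626)  len=0.4833

Chained into 1 loop(s):
  loop 1: 12 segments, perimeter = 10.9230
Total perimeter = 10.923


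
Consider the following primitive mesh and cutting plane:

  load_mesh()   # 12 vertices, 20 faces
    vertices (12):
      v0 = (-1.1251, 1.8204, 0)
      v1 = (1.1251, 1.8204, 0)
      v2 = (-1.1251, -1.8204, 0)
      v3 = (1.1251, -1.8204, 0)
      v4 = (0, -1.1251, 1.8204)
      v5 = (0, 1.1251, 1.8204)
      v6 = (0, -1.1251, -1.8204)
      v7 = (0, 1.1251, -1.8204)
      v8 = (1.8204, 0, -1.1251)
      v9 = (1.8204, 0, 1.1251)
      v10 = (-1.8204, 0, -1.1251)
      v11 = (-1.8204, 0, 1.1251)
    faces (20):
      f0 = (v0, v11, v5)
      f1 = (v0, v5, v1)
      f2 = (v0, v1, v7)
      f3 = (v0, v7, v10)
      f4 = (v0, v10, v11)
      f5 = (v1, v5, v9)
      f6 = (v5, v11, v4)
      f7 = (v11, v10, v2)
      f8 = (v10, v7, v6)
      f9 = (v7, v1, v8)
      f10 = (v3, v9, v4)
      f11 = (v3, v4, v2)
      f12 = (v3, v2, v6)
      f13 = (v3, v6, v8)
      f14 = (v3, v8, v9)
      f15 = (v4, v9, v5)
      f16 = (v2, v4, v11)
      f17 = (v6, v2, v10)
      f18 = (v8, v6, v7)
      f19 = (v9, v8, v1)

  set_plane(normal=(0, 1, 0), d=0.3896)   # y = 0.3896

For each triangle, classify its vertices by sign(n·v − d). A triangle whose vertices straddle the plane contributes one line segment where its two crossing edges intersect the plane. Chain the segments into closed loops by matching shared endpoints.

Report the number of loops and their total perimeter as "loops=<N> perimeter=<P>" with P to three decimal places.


loops=1 perimeter=11.357

Straddling triangles (10 of 20):
  (v0,v11,v5) [+-+] → (-1.67159, 0.3896, 0.884307)–(-1.19003, 0.3896, 1.36587)  len=0.6810
  (v0,v7,v10) [++-] → (-1.19003, 0.3896, -1.36587)–(-1.67159, 0.3896, -0.884307)  len=0.6810
  (v0,v10,v11) [+--] → (-1.67159, 0.3896, -0.884307)–(-1.67159, 0.3896, 0.884307)  len=1.7686
  (v1,v5,v9) [++-] → (1.19003, 0.3896, 1.36587)–(1.67159, 0.3896, 0.884307)  len=0.6810
  (v5,v11,v4) [+--] → (-1.19003, 0.3896, 1.36587)–(0, 0.3896, 1.8204)  len=1.2739
  (v10,v7,v6) [-+-] → (-1.19003, 0.3896, -1.36587)–(0, 0.3896, -1.8204)  len=1.2739
  (v7,v1,v8) [++-] → (1.67159, 0.3896, -0.884307)–(1.19003, 0.3896, -1.36587)  len=0.6810
  (v4,v9,v5) [--+] → (1.19003, 0.3896, 1.36587)–(0, 0.3896, 1.8204)  len=1.2739
  (v8,v6,v7) [--+] → (0, 0.3896, -1.8204)–(1.19003, 0.3896, -1.36587)  len=1.2739
  (v9,v8,v1) [--+] → (1.67159, 0.3896, -0.884307)–(1.67159, 0.3896, 0.884307)  len=1.7686

Chained into 1 loop(s):
  loop 1: 10 segments, perimeter = 11.3569
Total perimeter = 11.357


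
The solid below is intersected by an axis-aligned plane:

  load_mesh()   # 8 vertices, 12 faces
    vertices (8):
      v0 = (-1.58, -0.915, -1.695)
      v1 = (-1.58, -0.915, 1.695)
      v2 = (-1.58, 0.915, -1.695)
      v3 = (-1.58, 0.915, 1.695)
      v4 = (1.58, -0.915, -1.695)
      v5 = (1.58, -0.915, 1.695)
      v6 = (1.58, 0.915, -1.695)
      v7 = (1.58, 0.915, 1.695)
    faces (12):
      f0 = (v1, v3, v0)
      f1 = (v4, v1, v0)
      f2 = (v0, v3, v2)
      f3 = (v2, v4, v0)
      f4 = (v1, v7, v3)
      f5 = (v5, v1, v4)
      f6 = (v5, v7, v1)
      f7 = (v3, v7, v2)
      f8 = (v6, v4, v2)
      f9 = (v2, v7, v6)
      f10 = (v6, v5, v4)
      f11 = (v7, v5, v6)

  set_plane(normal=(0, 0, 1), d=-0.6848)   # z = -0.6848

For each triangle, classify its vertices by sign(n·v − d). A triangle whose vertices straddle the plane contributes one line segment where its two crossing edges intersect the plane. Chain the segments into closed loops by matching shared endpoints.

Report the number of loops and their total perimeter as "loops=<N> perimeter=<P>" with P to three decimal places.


Straddling triangles (8 of 12):
  (v1,v3,v0) [++-] → (-1.58, -0.369671, -0.6848)–(-1.58, -0.915, -0.6848)  len=0.5453
  (v4,v1,v0) [-+-] → (0.638339, -0.915, -0.6848)–(-1.58, -0.915, -0.6848)  len=2.2183
  (v0,v3,v2) [-+-] → (-1.58, -0.369671, -0.6848)–(-1.58, 0.915, -0.6848)  len=1.2847
  (v5,v1,v4) [++-] → (0.638339, -0.915, -0.6848)–(1.58, -0.915, -0.6848)  len=0.9417
  (v3,v7,v2) [++-] → (-0.638339, 0.915, -0.6848)–(-1.58, 0.915, -0.6848)  len=0.9417
  (v2,v7,v6) [-+-] → (-0.638339, 0.915, -0.6848)–(1.58, 0.915, -0.6848)  len=2.2183
  (v6,v5,v4) [-+-] → (1.58, 0.369671, -0.6848)–(1.58, -0.915, -0.6848)  len=1.2847
  (v7,v5,v6) [++-] → (1.58, 0.369671, -0.6848)–(1.58, 0.915, -0.6848)  len=0.5453

Chained into 1 loop(s):
  loop 1: 8 segments, perimeter = 9.9800
Total perimeter = 9.980

loops=1 perimeter=9.980


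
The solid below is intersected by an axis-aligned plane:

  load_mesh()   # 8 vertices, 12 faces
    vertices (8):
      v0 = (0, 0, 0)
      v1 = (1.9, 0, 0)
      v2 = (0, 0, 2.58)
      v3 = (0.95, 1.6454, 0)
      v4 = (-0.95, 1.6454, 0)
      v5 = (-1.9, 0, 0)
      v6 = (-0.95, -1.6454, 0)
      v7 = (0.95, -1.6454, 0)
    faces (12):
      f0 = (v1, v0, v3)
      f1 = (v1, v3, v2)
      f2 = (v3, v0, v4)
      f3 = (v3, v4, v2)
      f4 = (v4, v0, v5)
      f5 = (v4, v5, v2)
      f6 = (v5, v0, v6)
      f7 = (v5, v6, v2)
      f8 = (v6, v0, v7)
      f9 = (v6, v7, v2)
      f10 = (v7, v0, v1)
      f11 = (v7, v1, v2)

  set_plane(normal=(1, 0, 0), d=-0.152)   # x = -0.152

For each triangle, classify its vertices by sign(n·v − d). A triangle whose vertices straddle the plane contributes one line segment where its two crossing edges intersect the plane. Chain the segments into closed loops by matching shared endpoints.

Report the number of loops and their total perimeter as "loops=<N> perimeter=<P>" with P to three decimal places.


Straddling triangles (8 of 12):
  (v3,v0,v4) [++-] → (-0.152, 0.263264, 0)–(-0.152, 1.6454, 0)  len=1.3821
  (v3,v4,v2) [+-+] → (-0.152, 1.6454, 0)–(-0.152, 0.263264, 2.1672)  len=2.5704
  (v4,v0,v5) [-+-] → (-0.152, 0.263264, 0)–(-0.152, 0, 0)  len=0.2633
  (v4,v5,v2) [--+] → (-0.152, 0, 2.3736)–(-0.152, 0.263264, 2.1672)  len=0.3345
  (v5,v0,v6) [-+-] → (-0.152, 0, 0)–(-0.152, -0.263264, 0)  len=0.2633
  (v5,v6,v2) [--+] → (-0.152, -0.263264, 2.1672)–(-0.152, 0, 2.3736)  len=0.3345
  (v6,v0,v7) [-++] → (-0.152, -0.263264, 0)–(-0.152, -1.6454, 0)  len=1.3821
  (v6,v7,v2) [-++] → (-0.152, -1.6454, 0)–(-0.152, -0.263264, 2.1672)  len=2.5704

Chained into 1 loop(s):
  loop 1: 8 segments, perimeter = 9.1007
Total perimeter = 9.101

loops=1 perimeter=9.101


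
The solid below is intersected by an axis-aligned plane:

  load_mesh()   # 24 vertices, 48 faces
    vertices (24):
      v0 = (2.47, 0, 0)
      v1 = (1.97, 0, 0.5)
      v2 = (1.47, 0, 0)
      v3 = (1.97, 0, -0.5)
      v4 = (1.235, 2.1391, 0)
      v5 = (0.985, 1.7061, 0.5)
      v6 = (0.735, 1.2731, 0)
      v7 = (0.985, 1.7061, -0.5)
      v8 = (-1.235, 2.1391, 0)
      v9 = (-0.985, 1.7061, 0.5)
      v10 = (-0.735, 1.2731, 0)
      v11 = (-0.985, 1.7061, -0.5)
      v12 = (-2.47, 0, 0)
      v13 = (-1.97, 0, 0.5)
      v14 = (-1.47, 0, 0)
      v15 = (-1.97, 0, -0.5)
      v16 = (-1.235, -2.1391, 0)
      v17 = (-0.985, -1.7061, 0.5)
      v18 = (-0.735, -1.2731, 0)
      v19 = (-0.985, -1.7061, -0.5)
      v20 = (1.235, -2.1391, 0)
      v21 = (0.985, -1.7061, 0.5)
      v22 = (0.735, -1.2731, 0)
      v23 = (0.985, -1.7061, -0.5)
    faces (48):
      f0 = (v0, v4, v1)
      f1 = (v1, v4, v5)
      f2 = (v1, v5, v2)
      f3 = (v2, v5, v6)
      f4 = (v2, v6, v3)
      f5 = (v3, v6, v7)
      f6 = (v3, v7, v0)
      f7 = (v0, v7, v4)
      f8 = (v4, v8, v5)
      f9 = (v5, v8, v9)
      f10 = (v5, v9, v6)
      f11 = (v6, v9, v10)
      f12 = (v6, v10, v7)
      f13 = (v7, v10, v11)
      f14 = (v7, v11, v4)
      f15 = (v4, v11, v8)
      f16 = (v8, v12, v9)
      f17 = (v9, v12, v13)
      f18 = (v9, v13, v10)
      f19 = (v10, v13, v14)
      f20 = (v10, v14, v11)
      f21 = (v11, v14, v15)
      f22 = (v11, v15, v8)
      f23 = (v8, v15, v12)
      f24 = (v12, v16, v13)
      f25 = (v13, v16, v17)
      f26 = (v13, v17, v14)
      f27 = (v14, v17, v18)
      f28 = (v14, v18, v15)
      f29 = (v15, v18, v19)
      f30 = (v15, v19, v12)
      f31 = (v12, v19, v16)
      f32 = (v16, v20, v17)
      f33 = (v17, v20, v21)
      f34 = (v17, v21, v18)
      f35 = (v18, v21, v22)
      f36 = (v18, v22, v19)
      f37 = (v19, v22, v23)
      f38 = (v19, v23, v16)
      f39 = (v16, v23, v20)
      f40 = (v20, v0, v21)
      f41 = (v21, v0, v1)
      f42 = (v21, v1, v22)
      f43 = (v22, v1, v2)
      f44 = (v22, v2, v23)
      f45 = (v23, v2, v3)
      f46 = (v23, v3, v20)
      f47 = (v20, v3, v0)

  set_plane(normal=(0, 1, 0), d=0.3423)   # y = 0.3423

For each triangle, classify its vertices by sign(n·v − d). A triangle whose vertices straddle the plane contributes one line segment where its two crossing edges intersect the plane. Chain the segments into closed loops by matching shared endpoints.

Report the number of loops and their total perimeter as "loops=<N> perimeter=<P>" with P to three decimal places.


loops=2 perimeter=5.657

Straddling triangles (16 of 48):
  (v0,v4,v1) [-+-] → (2.27237, 0.3423, 0)–(1.85238, 0.3423, 0.41999)  len=0.5940
  (v1,v4,v5) [-++] → (1.85238, 0.3423, 0.41999)–(1.77238, 0.3423, 0.5)  len=0.1132
  (v1,v5,v2) [-+-] → (1.77238, 0.3423, 0.5)–(1.37269, 0.3423, 0.100317)  len=0.5652
  (v2,v5,v6) [-++] → (1.37269, 0.3423, 0.100317)–(1.27238, 0.3423, 0)  len=0.1419
  (v2,v6,v3) [-+-] → (1.27238, 0.3423, 0)–(1.63794, 0.3423, -0.365564)  len=0.5170
  (v3,v6,v7) [-++] → (1.63794, 0.3423, -0.365564)–(1.77238, 0.3423, -0.5)  len=0.1901
  (v3,v7,v0) [-+-] → (1.77238, 0.3423, -0.5)–(2.17206, 0.3423, -0.100317)  len=0.5652
  (v0,v7,v4) [-++] → (2.17206, 0.3423, -0.100317)–(2.27237, 0.3423, 0)  len=0.1419
  (v8,v12,v9) [+-+] → (-2.27237, 0.3423, 0)–(-2.17206, 0.3423, 0.100317)  len=0.1419
  (v9,v12,v13) [+--] → (-2.17206, 0.3423, 0.100317)–(-1.77238, 0.3423, 0.5)  len=0.5652
  (v9,v13,v10) [+-+] → (-1.77238, 0.3423, 0.5)–(-1.63794, 0.3423, 0.365564)  len=0.1901
  (v10,v13,v14) [+--] → (-1.63794, 0.3423, 0.365564)–(-1.27238, 0.3423, 0)  len=0.5170
  (v10,v14,v11) [+-+] → (-1.27238, 0.3423, 0)–(-1.37269, 0.3423, -0.100317)  len=0.1419
  (v11,v14,v15) [+--] → (-1.37269, 0.3423, -0.100317)–(-1.77238, 0.3423, -0.5)  len=0.5652
  (v11,v15,v8) [+-+] → (-1.77238, 0.3423, -0.5)–(-1.85238, 0.3423, -0.41999)  len=0.1132
  (v8,v15,v12) [+--] → (-1.85238, 0.3423, -0.41999)–(-2.27237, 0.3423, 0)  len=0.5940

Chained into 2 loop(s):
  loop 1: 8 segments, perimeter = 2.8284
  loop 2: 8 segments, perimeter = 2.8284
Total perimeter = 5.657
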